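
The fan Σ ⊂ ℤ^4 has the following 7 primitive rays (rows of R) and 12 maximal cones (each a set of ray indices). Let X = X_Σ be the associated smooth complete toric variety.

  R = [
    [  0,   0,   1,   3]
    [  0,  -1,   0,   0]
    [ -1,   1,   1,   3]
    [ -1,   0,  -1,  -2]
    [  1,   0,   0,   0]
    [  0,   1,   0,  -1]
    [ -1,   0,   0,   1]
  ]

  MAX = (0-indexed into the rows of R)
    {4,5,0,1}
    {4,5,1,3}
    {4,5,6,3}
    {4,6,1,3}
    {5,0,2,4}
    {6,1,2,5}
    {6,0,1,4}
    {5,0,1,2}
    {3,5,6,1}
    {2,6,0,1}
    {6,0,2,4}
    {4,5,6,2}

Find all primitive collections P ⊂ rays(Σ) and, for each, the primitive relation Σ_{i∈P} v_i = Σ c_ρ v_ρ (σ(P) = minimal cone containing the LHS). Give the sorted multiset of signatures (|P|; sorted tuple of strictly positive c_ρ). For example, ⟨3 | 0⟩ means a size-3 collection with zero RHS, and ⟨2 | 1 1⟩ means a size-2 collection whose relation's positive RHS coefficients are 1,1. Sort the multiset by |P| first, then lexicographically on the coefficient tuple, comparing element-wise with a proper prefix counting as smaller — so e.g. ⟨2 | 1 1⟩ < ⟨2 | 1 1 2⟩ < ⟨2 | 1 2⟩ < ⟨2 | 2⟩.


Minimal non-faces — 5 found among 7 rays, 12 max cones:

  P={0,3}:  v_{0} + v_{3} = v_{6}  ⟹  sig = ⟨2 | 1⟩
  P={2,3}:  v_{2} + v_{3} = v_{5} + 2·v_{6}  ⟹  sig = ⟨2 | 1 2⟩
  P={0,5,6}:  v_{0} + v_{5} + v_{6} = v_{2}  ⟹  sig = ⟨3 | 1⟩
  P={1,2,4}:  v_{1} + v_{2} + v_{4} = v_{0}  ⟹  sig = ⟨3 | 1⟩
  P={1,4,5,6}:  v_{1} + v_{4} + v_{5} + v_{6} = 0  ⟹  sig = ⟨4 | 0⟩

so the primitive-relation signature multiset is
    |P|=2: 2 collections, coeffs (1), (1,2)
    |P|=3: 2 collections, coeffs (1), (1)
    |P|=4: 1 collection, coeffs ()


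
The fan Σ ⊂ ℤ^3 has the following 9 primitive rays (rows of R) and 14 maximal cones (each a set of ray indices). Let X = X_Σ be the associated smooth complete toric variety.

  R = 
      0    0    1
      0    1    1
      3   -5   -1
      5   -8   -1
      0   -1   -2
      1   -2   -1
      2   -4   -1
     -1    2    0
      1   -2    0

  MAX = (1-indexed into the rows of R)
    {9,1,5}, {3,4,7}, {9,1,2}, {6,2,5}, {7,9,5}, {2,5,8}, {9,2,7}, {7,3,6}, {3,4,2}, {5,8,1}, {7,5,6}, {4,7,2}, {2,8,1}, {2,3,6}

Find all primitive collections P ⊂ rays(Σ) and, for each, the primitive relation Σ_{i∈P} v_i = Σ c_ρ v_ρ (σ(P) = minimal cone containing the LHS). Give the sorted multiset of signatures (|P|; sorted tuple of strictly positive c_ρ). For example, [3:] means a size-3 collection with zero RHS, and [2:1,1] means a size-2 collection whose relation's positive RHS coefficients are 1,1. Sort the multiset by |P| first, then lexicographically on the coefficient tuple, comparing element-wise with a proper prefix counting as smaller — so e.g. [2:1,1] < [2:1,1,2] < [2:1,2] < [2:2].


|primitive collections| = 20. Relations:

  P={8,9}:  v_{8} + v_{9} = 0  ⇒ sig = [2:]
  P={1,6}:  v_{1} + v_{6} = v_{9}  ⇒ sig = [2:1]
  P={6,9}:  v_{6} + v_{9} = v_{7}  ⇒ sig = [2:1]
  P={7,8}:  v_{7} + v_{8} = v_{6}  ⇒ sig = [2:1]
  P={6,8}:  v_{6} + v_{8} = v_{2} + v_{5}  ⇒ sig = [2:1,1]
  P={1,3}:  v_{1} + v_{3} = v_{2} + v_{7} + v_{9}  ⇒ sig = [2:1,1,1]
  P={4,8}:  v_{4} + v_{8} = v_{2} + v_{3} + v_{6}  ⇒ sig = [2:1,1,1]
  P={3,8}:  v_{3} + v_{8} = v_{2} + 2·v_{6}  ⇒ sig = [2:1,2]
  P={3,9}:  v_{3} + v_{9} = v_{2} + 2·v_{7}  ⇒ sig = [2:1,2]
  P={4,5}:  v_{4} + v_{5} = v_{3} + 2·v_{6}  ⇒ sig = [2:1,2]
  P={1,4}:  v_{1} + v_{4} = 2·v_{2} + 2·v_{7} + v_{9}  ⇒ sig = [2:1,2,2]
  P={1,7}:  v_{1} + v_{7} = 2·v_{9}  ⇒ sig = [2:2]
  P={4,6}:  v_{4} + v_{6} = 2·v_{3}  ⇒ sig = [2:2]
  P={4,9}:  v_{4} + v_{9} = 2·v_{2} + 3·v_{7}  ⇒ sig = [2:2,3]
  P={3,5}:  v_{3} + v_{5} = 3·v_{6}  ⇒ sig = [2:3]
  P={1,2,5}:  v_{1} + v_{2} + v_{5} = 0  ⇒ sig = [3:]
  P={2,3,7}:  v_{2} + v_{3} + v_{7} = v_{4}  ⇒ sig = [3:1]
  P={2,5,9}:  v_{2} + v_{5} + v_{9} = v_{6}  ⇒ sig = [3:1]
  P={2,6,7}:  v_{2} + v_{6} + v_{7} = v_{3}  ⇒ sig = [3:1]
  P={2,5,7}:  v_{2} + v_{5} + v_{7} = 2·v_{6}  ⇒ sig = [3:2]

Hence PRS(X_Σ) =
    |P|=2: 15 collections, coeffs (), (1), (1), (1), (1,1), (1,1,1), (1,1,1), (1,2), (1,2), (1,2), (1,2,2), (2), (2), (2,3), (3)
    |P|=3: 5 collections, coeffs (), (1), (1), (1), (2)


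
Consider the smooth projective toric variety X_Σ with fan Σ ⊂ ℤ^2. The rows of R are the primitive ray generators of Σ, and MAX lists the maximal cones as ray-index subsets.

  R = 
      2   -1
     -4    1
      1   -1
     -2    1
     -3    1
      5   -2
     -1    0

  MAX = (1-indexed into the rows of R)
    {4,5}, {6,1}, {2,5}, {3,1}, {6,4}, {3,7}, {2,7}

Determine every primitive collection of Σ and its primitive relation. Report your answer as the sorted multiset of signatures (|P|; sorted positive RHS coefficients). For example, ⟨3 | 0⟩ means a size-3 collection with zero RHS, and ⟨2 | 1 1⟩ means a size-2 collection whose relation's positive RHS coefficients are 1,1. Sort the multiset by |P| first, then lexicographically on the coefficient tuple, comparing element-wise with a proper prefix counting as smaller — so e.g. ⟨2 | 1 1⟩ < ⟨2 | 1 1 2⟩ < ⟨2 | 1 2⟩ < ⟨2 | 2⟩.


14 minimal non-faces of Δ(Σ) (on 7 rays):

  P = {1,4}:  v_{1} + v_{4} = 0 ; sig = ⟨2 | 0⟩
  P = {1,5}:  v_{1} + v_{5} = v_{7} ; sig = ⟨2 | 1⟩
  P = {1,7}:  v_{1} + v_{7} = v_{3} ; sig = ⟨2 | 1⟩
  P = {2,6}:  v_{2} + v_{6} = v_{3} ; sig = ⟨2 | 1⟩
  P = {3,4}:  v_{3} + v_{4} = v_{7} ; sig = ⟨2 | 1⟩
  P = {4,7}:  v_{4} + v_{7} = v_{5} ; sig = ⟨2 | 1⟩
  P = {5,6}:  v_{5} + v_{6} = v_{1} ; sig = ⟨2 | 1⟩
  P = {5,7}:  v_{5} + v_{7} = v_{2} ; sig = ⟨2 | 1⟩
  P = {1,2}:  v_{1} + v_{2} = 2·v_{7} ; sig = ⟨2 | 2⟩
  P = {2,4}:  v_{2} + v_{4} = 2·v_{5} ; sig = ⟨2 | 2⟩
  P = {3,5}:  v_{3} + v_{5} = 2·v_{7} ; sig = ⟨2 | 2⟩
  P = {6,7}:  v_{6} + v_{7} = 2·v_{1} ; sig = ⟨2 | 2⟩
  P = {2,3}:  v_{2} + v_{3} = 3·v_{7} ; sig = ⟨2 | 3⟩
  P = {3,6}:  v_{3} + v_{6} = 3·v_{1} ; sig = ⟨2 | 3⟩

Signatures (|P|; sorted positive RHS coefficients), sorted:
    ⟨2 | 0⟩
    ⟨2 | 1⟩
    ⟨2 | 1⟩
    ⟨2 | 1⟩
    ⟨2 | 1⟩
    ⟨2 | 1⟩
    ⟨2 | 1⟩
    ⟨2 | 1⟩
    ⟨2 | 2⟩
    ⟨2 | 2⟩
    ⟨2 | 2⟩
    ⟨2 | 2⟩
    ⟨2 | 3⟩
    ⟨2 | 3⟩


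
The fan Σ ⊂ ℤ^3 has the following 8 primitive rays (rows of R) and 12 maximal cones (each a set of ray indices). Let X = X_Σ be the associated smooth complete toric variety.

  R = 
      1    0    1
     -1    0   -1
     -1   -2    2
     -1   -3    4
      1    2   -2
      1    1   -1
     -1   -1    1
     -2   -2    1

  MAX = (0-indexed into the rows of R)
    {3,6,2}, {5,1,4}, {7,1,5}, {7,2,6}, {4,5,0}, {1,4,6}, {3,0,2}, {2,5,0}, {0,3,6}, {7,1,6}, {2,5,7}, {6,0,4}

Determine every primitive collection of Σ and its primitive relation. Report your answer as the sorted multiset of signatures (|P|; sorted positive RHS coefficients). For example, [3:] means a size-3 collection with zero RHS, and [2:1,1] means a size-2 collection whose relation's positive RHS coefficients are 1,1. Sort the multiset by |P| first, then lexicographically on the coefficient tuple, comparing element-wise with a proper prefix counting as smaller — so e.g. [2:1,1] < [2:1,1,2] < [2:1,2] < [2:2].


11 collections generate NE(X_Σ); each relation:

  • {0,1}:  v_{0} + v_{1} = 0  →  sig = [2:]
  • {2,4}:  v_{2} + v_{4} = 0  →  sig = [2:]
  • {5,6}:  v_{5} + v_{6} = 0  →  sig = [2:]
  • {0,7}:  v_{0} + v_{7} = v_{2}  →  sig = [2:1]
  • {1,2}:  v_{1} + v_{2} = v_{7}  →  sig = [2:1]
  • {4,7}:  v_{4} + v_{7} = v_{1}  →  sig = [2:1]
  • {1,3}:  v_{1} + v_{3} = v_{2} + v_{6}  →  sig = [2:1,1]
  • {3,4}:  v_{3} + v_{4} = v_{0} + v_{6}  →  sig = [2:1,1]
  • {3,5}:  v_{3} + v_{5} = v_{0} + v_{2}  →  sig = [2:1,1]
  • {3,7}:  v_{3} + v_{7} = 2·v_{2} + v_{6}  →  sig = [2:1,2]
  • {0,2,6}:  v_{0} + v_{2} + v_{6} = v_{3}  →  sig = [3:1]

so the primitive-relation signature multiset is
[[2:], [2:], [2:], [2:1], [2:1], [2:1], [2:1,1], [2:1,1], [2:1,1], [2:1,2], [3:1]]


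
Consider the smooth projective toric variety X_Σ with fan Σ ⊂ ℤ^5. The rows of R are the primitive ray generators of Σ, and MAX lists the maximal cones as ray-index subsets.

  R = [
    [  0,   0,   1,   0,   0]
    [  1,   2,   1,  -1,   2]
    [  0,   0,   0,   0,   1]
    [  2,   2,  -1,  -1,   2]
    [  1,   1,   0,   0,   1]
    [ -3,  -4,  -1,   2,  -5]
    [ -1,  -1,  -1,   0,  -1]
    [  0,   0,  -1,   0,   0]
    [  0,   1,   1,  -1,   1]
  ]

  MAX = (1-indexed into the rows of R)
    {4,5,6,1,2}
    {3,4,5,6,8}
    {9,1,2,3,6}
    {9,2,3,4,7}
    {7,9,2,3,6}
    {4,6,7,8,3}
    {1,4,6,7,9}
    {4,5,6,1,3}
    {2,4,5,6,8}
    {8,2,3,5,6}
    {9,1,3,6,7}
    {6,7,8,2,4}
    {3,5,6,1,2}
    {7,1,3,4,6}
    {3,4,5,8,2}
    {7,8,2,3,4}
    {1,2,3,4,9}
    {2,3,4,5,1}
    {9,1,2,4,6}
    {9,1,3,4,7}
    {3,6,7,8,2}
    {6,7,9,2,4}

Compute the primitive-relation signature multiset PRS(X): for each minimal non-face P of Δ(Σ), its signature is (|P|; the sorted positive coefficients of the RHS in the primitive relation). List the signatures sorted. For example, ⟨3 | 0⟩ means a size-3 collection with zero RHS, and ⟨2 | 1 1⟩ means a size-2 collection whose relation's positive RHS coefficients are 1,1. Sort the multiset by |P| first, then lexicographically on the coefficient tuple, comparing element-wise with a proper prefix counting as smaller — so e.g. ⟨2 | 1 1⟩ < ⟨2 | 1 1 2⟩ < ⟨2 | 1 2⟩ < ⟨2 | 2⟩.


Minimal non-faces — 7 found among 9 rays, 22 max cones:

  {1,8}:  v_{1} + v_{8} = 0 ; sig = ⟨2 | 0⟩
  {5,7}:  v_{5} + v_{7} = v_{8} ; sig = ⟨2 | 1⟩
  {5,9}:  v_{5} + v_{9} = v_{2} ; sig = ⟨2 | 1⟩
  {8,9}:  v_{8} + v_{9} = v_{2} + v_{7} ; sig = ⟨2 | 1 1⟩
  {1,2,7}:  v_{1} + v_{2} + v_{7} = v_{9} ; sig = ⟨3 | 1⟩
  {2,3,4,6}:  v_{2} + v_{3} + v_{4} + v_{6} = v_{8} ; sig = ⟨4 | 1⟩
  {3,4,6,9}:  v_{3} + v_{4} + v_{6} + v_{9} = v_{7} ; sig = ⟨4 | 1⟩

Hence PRS(X_Σ) =
{ ⟨2 | 0⟩,  ⟨2 | 1⟩ ×2,  ⟨2 | 1 1⟩,  ⟨3 | 1⟩,  ⟨4 | 1⟩ ×2 }


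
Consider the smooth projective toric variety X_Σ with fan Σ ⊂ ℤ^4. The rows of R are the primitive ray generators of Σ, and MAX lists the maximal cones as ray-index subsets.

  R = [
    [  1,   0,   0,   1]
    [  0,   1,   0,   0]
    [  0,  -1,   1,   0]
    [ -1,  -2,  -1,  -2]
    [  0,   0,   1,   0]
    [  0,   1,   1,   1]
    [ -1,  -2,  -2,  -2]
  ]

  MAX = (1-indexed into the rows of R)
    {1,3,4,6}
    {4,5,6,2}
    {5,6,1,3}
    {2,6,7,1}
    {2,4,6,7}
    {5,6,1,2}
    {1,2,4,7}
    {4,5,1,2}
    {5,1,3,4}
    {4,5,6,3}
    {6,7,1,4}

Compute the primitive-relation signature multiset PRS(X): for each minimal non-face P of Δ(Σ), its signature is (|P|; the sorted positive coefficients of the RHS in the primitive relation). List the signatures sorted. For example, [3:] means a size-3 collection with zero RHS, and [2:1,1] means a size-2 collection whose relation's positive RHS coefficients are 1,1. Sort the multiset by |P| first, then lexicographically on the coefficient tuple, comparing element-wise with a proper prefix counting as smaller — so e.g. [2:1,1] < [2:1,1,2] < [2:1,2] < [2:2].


Minimal non-faces — 5 found among 7 rays, 11 max cones:

  P = {2,3}:  v_{2} + v_{3} = v_{5}  ⟹  sig = [2:1]
  P = {5,7}:  v_{5} + v_{7} = v_{4}  ⟹  sig = [2:1]
  P = {3,7}:  v_{3} + v_{7} = v_{1} + 2·v_{4} + v_{6}  ⟹  sig = [2:1,1,2]
  P = {1,2,4,6}:  v_{1} + v_{2} + v_{4} + v_{6} = 0  ⟹  sig = [4:]
  P = {1,4,5,6}:  v_{1} + v_{4} + v_{5} + v_{6} = v_{3}  ⟹  sig = [4:1]

Hence PRS(X_Σ) =
    |P|=2: 3 collections, coeffs (1), (1), (1,1,2)
    |P|=4: 2 collections, coeffs (), (1)


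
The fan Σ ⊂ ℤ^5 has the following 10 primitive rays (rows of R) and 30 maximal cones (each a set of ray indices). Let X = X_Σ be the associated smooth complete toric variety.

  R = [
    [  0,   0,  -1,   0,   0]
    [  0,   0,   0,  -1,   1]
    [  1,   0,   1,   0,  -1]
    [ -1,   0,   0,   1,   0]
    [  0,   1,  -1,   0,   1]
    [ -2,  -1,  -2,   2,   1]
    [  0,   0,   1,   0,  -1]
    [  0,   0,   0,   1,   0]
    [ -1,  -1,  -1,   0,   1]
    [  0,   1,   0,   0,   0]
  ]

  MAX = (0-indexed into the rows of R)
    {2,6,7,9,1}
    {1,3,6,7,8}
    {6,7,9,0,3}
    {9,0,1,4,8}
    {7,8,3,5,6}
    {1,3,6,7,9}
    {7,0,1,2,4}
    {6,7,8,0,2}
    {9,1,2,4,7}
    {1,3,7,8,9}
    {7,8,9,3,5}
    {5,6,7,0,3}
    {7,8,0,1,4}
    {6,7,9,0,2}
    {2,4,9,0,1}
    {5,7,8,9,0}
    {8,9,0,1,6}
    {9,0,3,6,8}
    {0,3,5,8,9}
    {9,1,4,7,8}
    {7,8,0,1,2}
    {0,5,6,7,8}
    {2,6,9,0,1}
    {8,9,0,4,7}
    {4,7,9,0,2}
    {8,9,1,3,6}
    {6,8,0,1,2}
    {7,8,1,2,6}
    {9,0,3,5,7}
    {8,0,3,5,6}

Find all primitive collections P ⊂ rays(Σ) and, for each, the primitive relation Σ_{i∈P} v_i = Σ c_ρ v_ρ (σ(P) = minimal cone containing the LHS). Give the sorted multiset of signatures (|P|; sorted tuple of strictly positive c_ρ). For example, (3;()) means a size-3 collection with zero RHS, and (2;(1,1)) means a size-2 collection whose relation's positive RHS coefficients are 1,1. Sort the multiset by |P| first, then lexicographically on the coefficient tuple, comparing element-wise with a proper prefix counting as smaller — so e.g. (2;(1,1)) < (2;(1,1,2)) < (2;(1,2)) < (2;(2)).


|primitive collections| = 14. Relations:

  P={4,6}:  v_{4} + v_{6} = v_{9} — sig = (2;(1))
  P={2,3}:  v_{2} + v_{3} = v_{6} + v_{7} — sig = (2;(1,1))
  P={2,5}:  v_{2} + v_{5} = v_{0} + v_{6} + 2·v_{7} + v_{8} — sig = (2;(1,1,1,2))
  P={1,5}:  v_{1} + v_{5} = v_{7} + 2·v_{8} + v_{9} — sig = (2;(1,1,2))
  P={3,4}:  v_{3} + v_{4} = v_{7} + v_{8} + 2·v_{9} — sig = (2;(1,1,2))
  P={4,5}:  v_{4} + v_{5} = v_{0} + 2·v_{7} + 2·v_{8} + 2·v_{9} — sig = (2;(1,2,2,2))
  P={2,8,9}:  v_{2} + v_{8} + v_{9} = 0 — sig = (3;())
  P={0,1,3}:  v_{0} + v_{1} + v_{3} = v_{8} + v_{9} — sig = (3;(1,1))
  P={2,4,8}:  v_{2} + v_{4} + v_{8} = v_{0} + v_{1} + v_{7} — sig = (3;(1,1,1))
  P={5,6,9}:  v_{5} + v_{6} + v_{9} = v_{0} + 2·v_{3} — sig = (3;(1,2))
  P={0,1,6,7}:  v_{0} + v_{1} + v_{6} + v_{7} = 0 — sig = (4;())
  P={0,1,7,9}:  v_{0} + v_{1} + v_{7} + v_{9} = v_{4} — sig = (4;(1))
  P={0,3,7,8}:  v_{0} + v_{3} + v_{7} + v_{8} = v_{5} — sig = (4;(1))
  P={6,7,8,9}:  v_{6} + v_{7} + v_{8} + v_{9} = v_{3} — sig = (4;(1))

Sorted signature multiset PRS(X):
    (2;(1))
    (2;(1,1))
    (2;(1,1,1,2))
    (2;(1,1,2))
    (2;(1,1,2))
    (2;(1,2,2,2))
    (3;())
    (3;(1,1))
    (3;(1,1,1))
    (3;(1,2))
    (4;())
    (4;(1))
    (4;(1))
    (4;(1))


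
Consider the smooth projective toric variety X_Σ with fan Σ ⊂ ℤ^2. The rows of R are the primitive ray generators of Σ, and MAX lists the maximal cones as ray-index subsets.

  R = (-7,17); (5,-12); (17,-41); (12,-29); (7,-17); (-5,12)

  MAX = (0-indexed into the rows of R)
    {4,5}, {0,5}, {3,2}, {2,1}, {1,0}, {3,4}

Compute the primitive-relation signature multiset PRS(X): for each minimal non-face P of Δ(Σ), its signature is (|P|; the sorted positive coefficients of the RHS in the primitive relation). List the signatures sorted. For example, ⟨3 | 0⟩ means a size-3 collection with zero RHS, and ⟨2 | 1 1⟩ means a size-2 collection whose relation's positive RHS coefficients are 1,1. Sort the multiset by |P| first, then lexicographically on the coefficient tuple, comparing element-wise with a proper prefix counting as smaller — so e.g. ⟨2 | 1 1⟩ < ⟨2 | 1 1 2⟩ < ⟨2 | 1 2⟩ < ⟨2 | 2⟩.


9 minimal non-faces of Δ(Σ) (on 6 rays):

  P={0,4}:  v_{0} + v_{4} = 0 — sig = ⟨2 | 0⟩
  P={1,5}:  v_{1} + v_{5} = 0 — sig = ⟨2 | 0⟩
  P={0,3}:  v_{0} + v_{3} = v_{1} — sig = ⟨2 | 1⟩
  P={1,3}:  v_{1} + v_{3} = v_{2} — sig = ⟨2 | 1⟩
  P={1,4}:  v_{1} + v_{4} = v_{3} — sig = ⟨2 | 1⟩
  P={2,5}:  v_{2} + v_{5} = v_{3} — sig = ⟨2 | 1⟩
  P={3,5}:  v_{3} + v_{5} = v_{4} — sig = ⟨2 | 1⟩
  P={0,2}:  v_{0} + v_{2} = 2·v_{1} — sig = ⟨2 | 2⟩
  P={2,4}:  v_{2} + v_{4} = 2·v_{3} — sig = ⟨2 | 2⟩

Hence PRS(X_Σ) =
    |P|=2: 9 collections, coeffs (), (), (1), (1), (1), (1), (1), (2), (2)


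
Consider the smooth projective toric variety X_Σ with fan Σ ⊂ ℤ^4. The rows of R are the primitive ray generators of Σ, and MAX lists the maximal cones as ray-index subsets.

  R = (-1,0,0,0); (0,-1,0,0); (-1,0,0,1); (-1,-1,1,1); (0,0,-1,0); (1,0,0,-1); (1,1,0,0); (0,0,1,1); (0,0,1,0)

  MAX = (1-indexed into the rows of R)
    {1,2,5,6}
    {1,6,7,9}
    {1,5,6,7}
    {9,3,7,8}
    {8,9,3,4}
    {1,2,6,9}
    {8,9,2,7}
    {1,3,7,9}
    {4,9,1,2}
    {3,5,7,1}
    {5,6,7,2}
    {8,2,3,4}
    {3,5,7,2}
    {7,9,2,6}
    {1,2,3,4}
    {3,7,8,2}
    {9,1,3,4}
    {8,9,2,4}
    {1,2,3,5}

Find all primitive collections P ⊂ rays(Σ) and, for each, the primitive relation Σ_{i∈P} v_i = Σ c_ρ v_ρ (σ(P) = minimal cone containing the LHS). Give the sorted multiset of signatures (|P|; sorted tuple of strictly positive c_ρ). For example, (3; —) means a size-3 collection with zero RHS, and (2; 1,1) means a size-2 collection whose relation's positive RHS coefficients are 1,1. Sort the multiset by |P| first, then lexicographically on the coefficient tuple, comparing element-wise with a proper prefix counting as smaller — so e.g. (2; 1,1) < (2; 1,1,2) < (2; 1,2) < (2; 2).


10 minimal non-faces of Δ(Σ) (on 9 rays):

  • {3,6}:  v_{3} + v_{6} = 0  so sig = (2; —)
  • {5,9}:  v_{5} + v_{9} = 0  so sig = (2; —)
  • {4,7}:  v_{4} + v_{7} = v_{8}  so sig = (2; 1)
  • {1,8}:  v_{1} + v_{8} = v_{3} + v_{9}  so sig = (2; 1,1)
  • {4,5}:  v_{4} + v_{5} = v_{2} + v_{3}  so sig = (2; 1,1)
  • {4,6}:  v_{4} + v_{6} = v_{2} + v_{9}  so sig = (2; 1,1)
  • {5,8}:  v_{5} + v_{8} = v_{2} + v_{3} + v_{7}  so sig = (2; 1,1,1)
  • {6,8}:  v_{6} + v_{8} = v_{2} + v_{7} + v_{9}  so sig = (2; 1,1,1)
  • {1,2,7}:  v_{1} + v_{2} + v_{7} = 0  so sig = (3; —)
  • {2,3,9}:  v_{2} + v_{3} + v_{9} = v_{4}  so sig = (3; 1)

Sorted signature multiset PRS(X):
    |P|=2: 8 collections, coeffs (), (), (1), (1,1), (1,1), (1,1), (1,1,1), (1,1,1)
    |P|=3: 2 collections, coeffs (), (1)


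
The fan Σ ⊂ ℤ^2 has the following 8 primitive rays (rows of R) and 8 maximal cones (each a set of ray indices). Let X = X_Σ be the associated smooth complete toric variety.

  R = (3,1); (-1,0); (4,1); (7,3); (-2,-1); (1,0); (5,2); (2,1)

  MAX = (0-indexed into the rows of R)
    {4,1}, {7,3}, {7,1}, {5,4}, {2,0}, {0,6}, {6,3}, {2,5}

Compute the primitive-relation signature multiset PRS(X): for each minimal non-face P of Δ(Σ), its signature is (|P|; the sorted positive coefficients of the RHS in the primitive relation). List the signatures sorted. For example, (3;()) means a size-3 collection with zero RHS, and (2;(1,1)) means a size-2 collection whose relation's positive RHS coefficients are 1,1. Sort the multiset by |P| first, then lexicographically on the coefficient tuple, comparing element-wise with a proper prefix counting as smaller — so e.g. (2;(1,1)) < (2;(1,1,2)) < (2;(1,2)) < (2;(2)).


Primitive collections (20):

  P = {1,5}:  v_{1} + v_{5} = 0 — sig = (2;())
  P = {4,7}:  v_{4} + v_{7} = 0 — sig = (2;())
  P = {0,1}:  v_{0} + v_{1} = v_{7} — sig = (2;(1))
  P = {0,4}:  v_{0} + v_{4} = v_{5} — sig = (2;(1))
  P = {0,5}:  v_{0} + v_{5} = v_{2} — sig = (2;(1))
  P = {0,7}:  v_{0} + v_{7} = v_{6} — sig = (2;(1))
  P = {1,2}:  v_{1} + v_{2} = v_{0} — sig = (2;(1))
  P = {3,4}:  v_{3} + v_{4} = v_{6} — sig = (2;(1))
  P = {4,6}:  v_{4} + v_{6} = v_{0} — sig = (2;(1))
  P = {5,7}:  v_{5} + v_{7} = v_{0} — sig = (2;(1))
  P = {6,7}:  v_{6} + v_{7} = v_{3} — sig = (2;(1))
  P = {3,5}:  v_{3} + v_{5} = v_{0} + v_{6} — sig = (2;(1,1))
  P = {2,3}:  v_{2} + v_{3} = 2·v_{0} + v_{6} — sig = (2;(1,2))
  P = {0,3}:  v_{0} + v_{3} = 2·v_{6} — sig = (2;(2))
  P = {1,6}:  v_{1} + v_{6} = 2·v_{7} — sig = (2;(2))
  P = {2,4}:  v_{2} + v_{4} = 2·v_{5} — sig = (2;(2))
  P = {2,7}:  v_{2} + v_{7} = 2·v_{0} — sig = (2;(2))
  P = {5,6}:  v_{5} + v_{6} = 2·v_{0} — sig = (2;(2))
  P = {1,3}:  v_{1} + v_{3} = 3·v_{7} — sig = (2;(3))
  P = {2,6}:  v_{2} + v_{6} = 3·v_{0} — sig = (2;(3))

Signatures (|P|; sorted positive RHS coefficients), sorted:
    |P|=2: 20 collections, coeffs (), (), (1), (1), (1), (1), (1), (1), (1), (1), (1), (1,1), (1,2), (2), (2), (2), (2), (2), (3), (3)


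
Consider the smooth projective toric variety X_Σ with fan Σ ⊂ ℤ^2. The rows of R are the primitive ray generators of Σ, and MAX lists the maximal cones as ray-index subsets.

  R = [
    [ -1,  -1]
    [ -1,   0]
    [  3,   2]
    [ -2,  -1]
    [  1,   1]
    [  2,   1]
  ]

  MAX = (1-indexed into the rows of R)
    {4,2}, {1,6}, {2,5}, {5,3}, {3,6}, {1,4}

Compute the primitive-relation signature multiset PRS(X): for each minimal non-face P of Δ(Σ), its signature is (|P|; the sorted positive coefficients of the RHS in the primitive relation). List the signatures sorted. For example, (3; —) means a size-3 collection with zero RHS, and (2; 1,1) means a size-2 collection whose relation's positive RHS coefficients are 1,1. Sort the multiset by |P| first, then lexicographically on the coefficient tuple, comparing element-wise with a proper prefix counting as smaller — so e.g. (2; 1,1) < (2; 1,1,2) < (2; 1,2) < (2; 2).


9 minimal non-faces of Δ(Σ) (on 6 rays):

  P={1,5}:  v_{1} + v_{5} = 0 ; sig = (2; —)
  P={4,6}:  v_{4} + v_{6} = 0 ; sig = (2; —)
  P={1,2}:  v_{1} + v_{2} = v_{4} ; sig = (2; 1)
  P={1,3}:  v_{1} + v_{3} = v_{6} ; sig = (2; 1)
  P={2,6}:  v_{2} + v_{6} = v_{5} ; sig = (2; 1)
  P={3,4}:  v_{3} + v_{4} = v_{5} ; sig = (2; 1)
  P={4,5}:  v_{4} + v_{5} = v_{2} ; sig = (2; 1)
  P={5,6}:  v_{5} + v_{6} = v_{3} ; sig = (2; 1)
  P={2,3}:  v_{2} + v_{3} = 2·v_{5} ; sig = (2; 2)

Sorted signature multiset PRS(X):
    (2; —)
    (2; —)
    (2; 1)
    (2; 1)
    (2; 1)
    (2; 1)
    (2; 1)
    (2; 1)
    (2; 2)


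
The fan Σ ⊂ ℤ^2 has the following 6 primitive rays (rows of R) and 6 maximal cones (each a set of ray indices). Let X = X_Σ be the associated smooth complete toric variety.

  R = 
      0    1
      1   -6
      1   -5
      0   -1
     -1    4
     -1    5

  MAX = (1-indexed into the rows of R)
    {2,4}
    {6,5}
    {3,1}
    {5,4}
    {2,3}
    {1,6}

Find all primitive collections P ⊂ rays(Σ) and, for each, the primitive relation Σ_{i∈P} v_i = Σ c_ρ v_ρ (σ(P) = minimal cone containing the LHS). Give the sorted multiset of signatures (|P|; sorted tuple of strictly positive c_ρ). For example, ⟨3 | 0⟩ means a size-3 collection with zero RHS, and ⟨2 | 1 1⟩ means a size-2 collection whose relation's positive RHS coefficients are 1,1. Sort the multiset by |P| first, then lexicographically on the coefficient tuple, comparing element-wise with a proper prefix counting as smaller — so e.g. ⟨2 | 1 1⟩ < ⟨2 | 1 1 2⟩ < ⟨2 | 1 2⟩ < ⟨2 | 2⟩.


Δ(Σ) — 6 vertices, 9 min non-faces:

  {1,4}:  v_{1} + v_{4} = 0  ⟹  sig = ⟨2 | 0⟩
  {3,6}:  v_{3} + v_{6} = 0  ⟹  sig = ⟨2 | 0⟩
  {1,2}:  v_{1} + v_{2} = v_{3}  ⟹  sig = ⟨2 | 1⟩
  {1,5}:  v_{1} + v_{5} = v_{6}  ⟹  sig = ⟨2 | 1⟩
  {2,6}:  v_{2} + v_{6} = v_{4}  ⟹  sig = ⟨2 | 1⟩
  {3,4}:  v_{3} + v_{4} = v_{2}  ⟹  sig = ⟨2 | 1⟩
  {3,5}:  v_{3} + v_{5} = v_{4}  ⟹  sig = ⟨2 | 1⟩
  {4,6}:  v_{4} + v_{6} = v_{5}  ⟹  sig = ⟨2 | 1⟩
  {2,5}:  v_{2} + v_{5} = 2·v_{4}  ⟹  sig = ⟨2 | 2⟩

so the primitive-relation signature multiset is
    |P|=2: 9 collections, coeffs (), (), (1), (1), (1), (1), (1), (1), (2)


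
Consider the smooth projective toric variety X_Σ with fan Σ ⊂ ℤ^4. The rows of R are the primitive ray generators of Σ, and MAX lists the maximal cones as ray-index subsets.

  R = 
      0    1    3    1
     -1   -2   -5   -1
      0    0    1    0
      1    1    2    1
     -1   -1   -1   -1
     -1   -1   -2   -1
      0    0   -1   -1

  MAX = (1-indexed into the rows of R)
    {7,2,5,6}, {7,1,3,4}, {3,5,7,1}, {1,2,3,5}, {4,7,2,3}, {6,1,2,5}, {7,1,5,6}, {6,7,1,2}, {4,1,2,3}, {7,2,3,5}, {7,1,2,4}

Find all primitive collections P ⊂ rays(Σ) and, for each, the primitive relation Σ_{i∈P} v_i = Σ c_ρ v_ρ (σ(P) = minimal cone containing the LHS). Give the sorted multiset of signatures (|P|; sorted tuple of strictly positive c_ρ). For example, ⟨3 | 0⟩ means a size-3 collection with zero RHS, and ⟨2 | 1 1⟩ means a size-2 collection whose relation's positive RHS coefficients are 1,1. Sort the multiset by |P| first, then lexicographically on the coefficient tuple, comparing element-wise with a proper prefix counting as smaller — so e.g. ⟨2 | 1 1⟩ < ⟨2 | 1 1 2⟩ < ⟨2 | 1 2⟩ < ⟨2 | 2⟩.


Primitive collections (5):

  • {4,6}:  v_{4} + v_{6} = 0 — sig = ⟨2 | 0⟩
  • {3,6}:  v_{3} + v_{6} = v_{5} — sig = ⟨2 | 1⟩
  • {4,5}:  v_{4} + v_{5} = v_{3} — sig = ⟨2 | 1⟩
  • {1,2,3,7}:  v_{1} + v_{2} + v_{3} + v_{7} = v_{6} — sig = ⟨4 | 1⟩
  • {1,2,5,7}:  v_{1} + v_{2} + v_{5} + v_{7} = 2·v_{6} — sig = ⟨4 | 2⟩

Signatures (|P|; sorted positive RHS coefficients), sorted:
    |P|=2: 3 collections, coeffs (), (1), (1)
    |P|=4: 2 collections, coeffs (1), (2)


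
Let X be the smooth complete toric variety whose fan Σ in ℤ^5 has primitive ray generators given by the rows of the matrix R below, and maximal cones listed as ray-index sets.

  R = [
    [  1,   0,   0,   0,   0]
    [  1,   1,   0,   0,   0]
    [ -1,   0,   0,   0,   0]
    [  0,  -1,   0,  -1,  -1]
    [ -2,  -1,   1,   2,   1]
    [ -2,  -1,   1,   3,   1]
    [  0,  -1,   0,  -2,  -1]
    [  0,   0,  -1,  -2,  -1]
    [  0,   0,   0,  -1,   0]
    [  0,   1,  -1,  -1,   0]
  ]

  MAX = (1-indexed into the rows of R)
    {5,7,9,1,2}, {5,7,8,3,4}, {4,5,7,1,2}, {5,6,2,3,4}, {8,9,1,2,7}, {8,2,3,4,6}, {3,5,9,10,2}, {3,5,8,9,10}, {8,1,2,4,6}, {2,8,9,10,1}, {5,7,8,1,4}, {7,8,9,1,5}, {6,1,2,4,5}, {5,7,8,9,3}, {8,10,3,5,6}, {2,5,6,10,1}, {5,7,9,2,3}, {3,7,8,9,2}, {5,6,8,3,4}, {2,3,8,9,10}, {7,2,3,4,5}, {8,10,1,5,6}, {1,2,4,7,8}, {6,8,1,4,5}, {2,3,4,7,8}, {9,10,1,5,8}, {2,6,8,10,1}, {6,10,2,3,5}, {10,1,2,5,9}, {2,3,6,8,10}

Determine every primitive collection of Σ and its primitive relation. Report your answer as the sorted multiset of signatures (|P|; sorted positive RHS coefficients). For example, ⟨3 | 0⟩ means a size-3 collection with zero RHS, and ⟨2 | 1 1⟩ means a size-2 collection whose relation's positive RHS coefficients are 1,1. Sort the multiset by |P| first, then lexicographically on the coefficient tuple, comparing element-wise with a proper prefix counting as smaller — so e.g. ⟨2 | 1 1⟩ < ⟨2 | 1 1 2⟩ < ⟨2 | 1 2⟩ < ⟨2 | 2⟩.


7 minimal non-faces of Δ(Σ) (on 10 rays):

  {1,3}:  v_{1} + v_{3} = 0 ; sig = ⟨2 | 0⟩
  {4,9}:  v_{4} + v_{9} = v_{7} ; sig = ⟨2 | 1⟩
  {4,10}:  v_{4} + v_{10} = v_{8} ; sig = ⟨2 | 1⟩
  {6,9}:  v_{6} + v_{9} = v_{5} ; sig = ⟨2 | 1⟩
  {6,7}:  v_{6} + v_{7} = v_{4} + v_{5} ; sig = ⟨2 | 1 1⟩
  {7,10}:  v_{7} + v_{10} = v_{8} + v_{9} ; sig = ⟨2 | 1 1⟩
  {2,5,8}:  v_{2} + v_{5} + v_{8} = v_{3} ; sig = ⟨3 | 1⟩

Signatures (|P|; sorted positive RHS coefficients), sorted:
{ ⟨2 | 0⟩,  ⟨2 | 1⟩ ×3,  ⟨2 | 1 1⟩ ×2,  ⟨3 | 1⟩ }


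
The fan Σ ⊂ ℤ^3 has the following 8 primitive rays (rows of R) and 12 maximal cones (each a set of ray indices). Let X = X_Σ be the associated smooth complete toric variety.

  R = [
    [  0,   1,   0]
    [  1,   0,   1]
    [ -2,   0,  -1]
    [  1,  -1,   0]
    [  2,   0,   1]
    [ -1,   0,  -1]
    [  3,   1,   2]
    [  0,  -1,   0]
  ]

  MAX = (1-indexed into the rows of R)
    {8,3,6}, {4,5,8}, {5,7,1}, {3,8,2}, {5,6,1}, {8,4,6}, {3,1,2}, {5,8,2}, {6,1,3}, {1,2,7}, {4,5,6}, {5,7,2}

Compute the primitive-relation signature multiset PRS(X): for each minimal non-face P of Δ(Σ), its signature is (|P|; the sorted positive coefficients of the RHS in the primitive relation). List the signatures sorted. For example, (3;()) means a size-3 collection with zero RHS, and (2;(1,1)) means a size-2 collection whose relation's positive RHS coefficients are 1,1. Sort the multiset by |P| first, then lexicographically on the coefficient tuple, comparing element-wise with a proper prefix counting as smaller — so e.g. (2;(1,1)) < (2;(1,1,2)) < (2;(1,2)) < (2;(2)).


Primitive collections (12):

  P = {1,8}:  v_{1} + v_{8} = 0  →  sig = (2;())
  P = {2,6}:  v_{2} + v_{6} = 0  →  sig = (2;())
  P = {3,5}:  v_{3} + v_{5} = 0  →  sig = (2;())
  P = {1,4}:  v_{1} + v_{4} = v_{5} + v_{6}  →  sig = (2;(1,1))
  P = {2,4}:  v_{2} + v_{4} = v_{5} + v_{8}  →  sig = (2;(1,1))
  P = {3,4}:  v_{3} + v_{4} = v_{6} + v_{8}  →  sig = (2;(1,1))
  P = {3,7}:  v_{3} + v_{7} = v_{1} + v_{2}  →  sig = (2;(1,1))
  P = {6,7}:  v_{6} + v_{7} = v_{1} + v_{5}  →  sig = (2;(1,1))
  P = {7,8}:  v_{7} + v_{8} = v_{2} + v_{5}  →  sig = (2;(1,1))
  P = {4,7}:  v_{4} + v_{7} = 2·v_{5}  →  sig = (2;(2))
  P = {1,2,5}:  v_{1} + v_{2} + v_{5} = v_{7}  →  sig = (3;(1))
  P = {5,6,8}:  v_{5} + v_{6} + v_{8} = v_{4}  →  sig = (3;(1))

Signatures (|P|; sorted positive RHS coefficients), sorted:
{ (2;()) ×3,  (2;(1,1)) ×6,  (2;(2)),  (3;(1)) ×2 }


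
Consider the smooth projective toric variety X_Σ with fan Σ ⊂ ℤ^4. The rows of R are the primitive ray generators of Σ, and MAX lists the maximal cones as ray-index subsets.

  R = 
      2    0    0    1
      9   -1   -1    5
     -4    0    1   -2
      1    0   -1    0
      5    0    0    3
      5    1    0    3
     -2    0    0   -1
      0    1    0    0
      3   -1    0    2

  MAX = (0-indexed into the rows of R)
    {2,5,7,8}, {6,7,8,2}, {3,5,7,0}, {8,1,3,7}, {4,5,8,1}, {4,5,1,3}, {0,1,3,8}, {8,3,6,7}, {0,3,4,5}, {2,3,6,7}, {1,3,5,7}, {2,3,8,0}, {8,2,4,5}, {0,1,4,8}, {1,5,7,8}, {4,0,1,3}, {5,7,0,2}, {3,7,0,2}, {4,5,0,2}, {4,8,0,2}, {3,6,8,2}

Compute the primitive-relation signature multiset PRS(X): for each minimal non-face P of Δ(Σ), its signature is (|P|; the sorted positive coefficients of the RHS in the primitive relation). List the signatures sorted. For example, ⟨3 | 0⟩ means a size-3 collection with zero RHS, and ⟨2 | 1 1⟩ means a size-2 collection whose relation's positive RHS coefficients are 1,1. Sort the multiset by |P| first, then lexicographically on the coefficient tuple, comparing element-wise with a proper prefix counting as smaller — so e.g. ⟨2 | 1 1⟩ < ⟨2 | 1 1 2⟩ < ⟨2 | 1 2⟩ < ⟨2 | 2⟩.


Σ has 15 primitive collections:

  {0,6}:  v_{0} + v_{6} = 0  ⇒ sig = ⟨2 | 0⟩
  {4,7}:  v_{4} + v_{7} = v_{5}  ⇒ sig = ⟨2 | 1⟩
  {1,2}:  v_{1} + v_{2} = v_{0} + v_{8}  ⇒ sig = ⟨2 | 1 1⟩
  {4,6}:  v_{4} + v_{6} = v_{7} + v_{8}  ⇒ sig = ⟨2 | 1 1⟩
  {1,6}:  v_{1} + v_{6} = v_{3} + v_{7} + 2·v_{8}  ⇒ sig = ⟨2 | 1 1 2⟩
  {5,6}:  v_{5} + v_{6} = 2·v_{7} + v_{8}  ⇒ sig = ⟨2 | 1 2⟩
  {0,7,8}:  v_{0} + v_{7} + v_{8} = v_{4}  ⇒ sig = ⟨3 | 1⟩
  {2,3,4}:  v_{2} + v_{3} + v_{4} = v_{0}  ⇒ sig = ⟨3 | 1⟩
  {3,4,8}:  v_{3} + v_{4} + v_{8} = v_{1}  ⇒ sig = ⟨3 | 1⟩
  {2,3,5}:  v_{2} + v_{3} + v_{5} = v_{0} + v_{7}  ⇒ sig = ⟨3 | 1 1⟩
  {3,5,8}:  v_{3} + v_{5} + v_{8} = v_{1} + v_{7}  ⇒ sig = ⟨3 | 1 1⟩
  {0,1,7}:  v_{0} + v_{1} + v_{7} = v_{3} + 2·v_{4}  ⇒ sig = ⟨3 | 1 2⟩
  {0,1,5}:  v_{0} + v_{1} + v_{5} = v_{3} + 3·v_{4}  ⇒ sig = ⟨3 | 1 3⟩
  {0,5,8}:  v_{0} + v_{5} + v_{8} = 2·v_{4}  ⇒ sig = ⟨3 | 2⟩
  {2,3,7,8}:  v_{2} + v_{3} + v_{7} + v_{8} = 0  ⇒ sig = ⟨4 | 0⟩

so the primitive-relation signature multiset is
    ⟨2 | 0⟩
    ⟨2 | 1⟩
    ⟨2 | 1 1⟩
    ⟨2 | 1 1⟩
    ⟨2 | 1 1 2⟩
    ⟨2 | 1 2⟩
    ⟨3 | 1⟩
    ⟨3 | 1⟩
    ⟨3 | 1⟩
    ⟨3 | 1 1⟩
    ⟨3 | 1 1⟩
    ⟨3 | 1 2⟩
    ⟨3 | 1 3⟩
    ⟨3 | 2⟩
    ⟨4 | 0⟩


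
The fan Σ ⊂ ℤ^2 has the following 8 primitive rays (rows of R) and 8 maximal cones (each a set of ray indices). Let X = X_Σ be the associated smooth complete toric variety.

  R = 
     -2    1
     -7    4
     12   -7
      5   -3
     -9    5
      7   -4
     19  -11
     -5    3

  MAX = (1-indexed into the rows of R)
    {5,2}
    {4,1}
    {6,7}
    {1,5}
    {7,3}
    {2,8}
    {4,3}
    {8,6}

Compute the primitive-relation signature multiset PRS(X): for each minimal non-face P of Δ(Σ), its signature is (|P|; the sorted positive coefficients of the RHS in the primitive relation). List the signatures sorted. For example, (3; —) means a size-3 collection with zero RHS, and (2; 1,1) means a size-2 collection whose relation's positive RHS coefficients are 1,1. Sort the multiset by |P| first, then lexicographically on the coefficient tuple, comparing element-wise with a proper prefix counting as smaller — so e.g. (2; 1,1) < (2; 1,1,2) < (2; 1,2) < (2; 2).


The 20 primitive collections of Σ (r=8, n=2):

  {2,6}:  v_{2} + v_{6} = 0  so sig = (2; —)
  {4,8}:  v_{4} + v_{8} = 0  so sig = (2; —)
  {1,2}:  v_{1} + v_{2} = v_{5}  so sig = (2; 1)
  {1,6}:  v_{1} + v_{6} = v_{4}  so sig = (2; 1)
  {1,8}:  v_{1} + v_{8} = v_{2}  so sig = (2; 1)
  {2,3}:  v_{2} + v_{3} = v_{4}  so sig = (2; 1)
  {2,4}:  v_{2} + v_{4} = v_{1}  so sig = (2; 1)
  {2,7}:  v_{2} + v_{7} = v_{3}  so sig = (2; 1)
  {3,6}:  v_{3} + v_{6} = v_{7}  so sig = (2; 1)
  {3,8}:  v_{3} + v_{8} = v_{6}  so sig = (2; 1)
  {4,6}:  v_{4} + v_{6} = v_{3}  so sig = (2; 1)
  {5,6}:  v_{5} + v_{6} = v_{1}  so sig = (2; 1)
  {1,7}:  v_{1} + v_{7} = v_{3} + v_{4}  so sig = (2; 1,1)
  {3,5}:  v_{3} + v_{5} = v_{1} + v_{4}  so sig = (2; 1,1)
  {1,3}:  v_{1} + v_{3} = 2·v_{4}  so sig = (2; 2)
  {4,5}:  v_{4} + v_{5} = 2·v_{1}  so sig = (2; 2)
  {4,7}:  v_{4} + v_{7} = 2·v_{3}  so sig = (2; 2)
  {5,7}:  v_{5} + v_{7} = 2·v_{4}  so sig = (2; 2)
  {5,8}:  v_{5} + v_{8} = 2·v_{2}  so sig = (2; 2)
  {7,8}:  v_{7} + v_{8} = 2·v_{6}  so sig = (2; 2)

Signatures (|P|; sorted positive RHS coefficients), sorted:
[(2; —), (2; —), (2; 1), (2; 1), (2; 1), (2; 1), (2; 1), (2; 1), (2; 1), (2; 1), (2; 1), (2; 1), (2; 1,1), (2; 1,1), (2; 2), (2; 2), (2; 2), (2; 2), (2; 2), (2; 2)]


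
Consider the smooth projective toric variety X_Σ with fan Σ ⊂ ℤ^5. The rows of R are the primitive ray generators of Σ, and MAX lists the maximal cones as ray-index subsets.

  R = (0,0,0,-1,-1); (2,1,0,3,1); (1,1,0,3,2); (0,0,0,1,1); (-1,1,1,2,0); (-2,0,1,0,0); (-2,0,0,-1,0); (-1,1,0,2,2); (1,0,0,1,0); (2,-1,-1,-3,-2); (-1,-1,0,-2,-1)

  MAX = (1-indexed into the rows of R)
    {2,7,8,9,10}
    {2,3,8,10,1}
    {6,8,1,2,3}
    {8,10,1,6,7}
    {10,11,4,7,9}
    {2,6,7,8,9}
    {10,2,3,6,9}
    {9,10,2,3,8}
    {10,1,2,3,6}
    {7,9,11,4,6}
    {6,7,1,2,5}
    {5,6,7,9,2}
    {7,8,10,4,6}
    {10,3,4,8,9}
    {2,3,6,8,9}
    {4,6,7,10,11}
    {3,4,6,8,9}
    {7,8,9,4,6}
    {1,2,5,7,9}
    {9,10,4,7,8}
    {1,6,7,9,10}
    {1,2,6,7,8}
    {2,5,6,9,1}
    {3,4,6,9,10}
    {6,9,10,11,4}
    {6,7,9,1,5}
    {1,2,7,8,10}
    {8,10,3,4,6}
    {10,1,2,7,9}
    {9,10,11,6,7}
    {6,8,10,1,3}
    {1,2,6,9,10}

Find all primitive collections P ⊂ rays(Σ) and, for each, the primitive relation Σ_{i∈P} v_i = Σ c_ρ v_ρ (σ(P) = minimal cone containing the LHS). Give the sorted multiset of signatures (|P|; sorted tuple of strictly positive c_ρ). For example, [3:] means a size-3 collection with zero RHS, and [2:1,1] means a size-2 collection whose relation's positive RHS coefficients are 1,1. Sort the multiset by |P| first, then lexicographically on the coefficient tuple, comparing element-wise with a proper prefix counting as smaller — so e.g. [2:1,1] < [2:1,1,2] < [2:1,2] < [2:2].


Δ(Σ) — 11 vertices, 19 min non-faces:

  P={1,4}:  v_{1} + v_{4} = 0 ; sig = [2:]
  P={2,11}:  v_{2} + v_{11} = v_{9} ; sig = [2:1]
  P={3,7}:  v_{3} + v_{7} = v_{8} ; sig = [2:1]
  P={3,11}:  v_{3} + v_{11} = v_{4} ; sig = [2:1]
  P={2,4}:  v_{2} + v_{4} = v_{3} + v_{9} ; sig = [2:1,1]
  P={8,11}:  v_{8} + v_{11} = v_{4} + v_{7} ; sig = [2:1,1]
  P={1,11}:  v_{1} + v_{11} = v_{6} + v_{7} + v_{9} + v_{10} ; sig = [2:1,1,1,1]
  P={4,5}:  v_{4} + v_{5} = v_{2} + v_{6} + v_{7} + v_{9} ; sig = [2:1,1,1,1]
  P={5,11}:  v_{5} + v_{11} = v_{1} + v_{6} + v_{7} + 2·v_{9} ; sig = [2:1,1,1,2]
  P={3,5}:  v_{3} + v_{5} = 2·v_{2} + v_{6} + v_{7} ; sig = [2:1,1,2]
  P={5,10}:  v_{5} + v_{10} = 2·v_{1} + v_{9} ; sig = [2:1,2]
  P={5,8}:  v_{5} + v_{8} = 2·v_{2} + v_{6} + 2·v_{7} ; sig = [2:1,2,2]
  P={1,3,9}:  v_{1} + v_{3} + v_{9} = v_{2} ; sig = [3:1]
  P={1,8,9}:  v_{1} + v_{8} + v_{9} = v_{2} + v_{7} ; sig = [3:1,1]
  P={6,8,9,10}:  v_{6} + v_{8} + v_{9} + v_{10} = 0 ; sig = [4:]
  P={2,6,7,10}:  v_{2} + v_{6} + v_{7} + v_{10} = v_{1} ; sig = [4:1]
  P={2,6,8,10}:  v_{2} + v_{6} + v_{8} + v_{10} = v_{1} + v_{3} ; sig = [4:1,1]
  P={1,2,6,7,9}:  v_{1} + v_{2} + v_{6} + v_{7} + v_{9} = v_{5} ; sig = [5:1]
  P={4,6,7,9,10}:  v_{4} + v_{6} + v_{7} + v_{9} + v_{10} = v_{11} ; sig = [5:1]

Signatures (|P|; sorted positive RHS coefficients), sorted:
[[2:], [2:1], [2:1], [2:1], [2:1,1], [2:1,1], [2:1,1,1,1], [2:1,1,1,1], [2:1,1,1,2], [2:1,1,2], [2:1,2], [2:1,2,2], [3:1], [3:1,1], [4:], [4:1], [4:1,1], [5:1], [5:1]]


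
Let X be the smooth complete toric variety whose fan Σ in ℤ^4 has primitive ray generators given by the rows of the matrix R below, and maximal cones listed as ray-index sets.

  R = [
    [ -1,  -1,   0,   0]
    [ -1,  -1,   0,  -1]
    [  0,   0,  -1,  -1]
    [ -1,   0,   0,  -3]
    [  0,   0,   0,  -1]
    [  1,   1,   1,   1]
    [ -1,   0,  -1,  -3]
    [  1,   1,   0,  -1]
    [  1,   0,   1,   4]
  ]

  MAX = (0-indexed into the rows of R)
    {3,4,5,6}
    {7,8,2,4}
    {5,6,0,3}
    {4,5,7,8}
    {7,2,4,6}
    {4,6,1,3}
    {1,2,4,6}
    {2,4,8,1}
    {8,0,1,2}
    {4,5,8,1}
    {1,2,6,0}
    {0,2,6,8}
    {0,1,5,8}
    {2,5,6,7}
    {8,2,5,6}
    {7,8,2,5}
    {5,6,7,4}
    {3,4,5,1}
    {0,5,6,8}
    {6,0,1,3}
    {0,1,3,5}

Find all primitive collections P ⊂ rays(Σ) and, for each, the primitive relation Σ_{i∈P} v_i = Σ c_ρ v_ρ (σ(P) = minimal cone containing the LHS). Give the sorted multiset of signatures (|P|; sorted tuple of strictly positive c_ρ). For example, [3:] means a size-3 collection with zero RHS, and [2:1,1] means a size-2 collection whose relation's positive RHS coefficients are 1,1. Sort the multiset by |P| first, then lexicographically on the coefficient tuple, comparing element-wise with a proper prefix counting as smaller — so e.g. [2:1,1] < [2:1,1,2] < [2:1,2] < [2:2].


Δ(Σ) — 9 vertices, 13 min non-faces:

  P={0,4}:  v_{0} + v_{4} = v_{1} ; sig = [2:1]
  P={0,7}:  v_{0} + v_{7} = v_{4} ; sig = [2:1]
  P={2,3}:  v_{2} + v_{3} = v_{4} + v_{6} ; sig = [2:1,1]
  P={3,8}:  v_{3} + v_{8} = v_{0} + v_{5} ; sig = [2:1,1]
  P={3,7}:  v_{3} + v_{7} = 2·v_{4} + v_{5} + v_{6} ; sig = [2:1,1,2]
  P={1,7}:  v_{1} + v_{7} = 2·v_{4} ; sig = [2:2]
  P={0,2,5}:  v_{0} + v_{2} + v_{5} = 0 ; sig = [3:]
  P={4,6,8}:  v_{4} + v_{6} + v_{8} = 0 ; sig = [3:]
  P={1,2,5}:  v_{1} + v_{2} + v_{5} = v_{4} ; sig = [3:1]
  P={1,5,6}:  v_{1} + v_{5} + v_{6} = v_{3} ; sig = [3:1]
  P={1,6,8}:  v_{1} + v_{6} + v_{8} = v_{0} ; sig = [3:1]
  P={2,4,5}:  v_{2} + v_{4} + v_{5} = v_{7} ; sig = [3:1]
  P={6,7,8}:  v_{6} + v_{7} + v_{8} = v_{2} + v_{5} ; sig = [3:1,1]

so the primitive-relation signature multiset is
    [2:1]
    [2:1]
    [2:1,1]
    [2:1,1]
    [2:1,1,2]
    [2:2]
    [3:]
    [3:]
    [3:1]
    [3:1]
    [3:1]
    [3:1]
    [3:1,1]


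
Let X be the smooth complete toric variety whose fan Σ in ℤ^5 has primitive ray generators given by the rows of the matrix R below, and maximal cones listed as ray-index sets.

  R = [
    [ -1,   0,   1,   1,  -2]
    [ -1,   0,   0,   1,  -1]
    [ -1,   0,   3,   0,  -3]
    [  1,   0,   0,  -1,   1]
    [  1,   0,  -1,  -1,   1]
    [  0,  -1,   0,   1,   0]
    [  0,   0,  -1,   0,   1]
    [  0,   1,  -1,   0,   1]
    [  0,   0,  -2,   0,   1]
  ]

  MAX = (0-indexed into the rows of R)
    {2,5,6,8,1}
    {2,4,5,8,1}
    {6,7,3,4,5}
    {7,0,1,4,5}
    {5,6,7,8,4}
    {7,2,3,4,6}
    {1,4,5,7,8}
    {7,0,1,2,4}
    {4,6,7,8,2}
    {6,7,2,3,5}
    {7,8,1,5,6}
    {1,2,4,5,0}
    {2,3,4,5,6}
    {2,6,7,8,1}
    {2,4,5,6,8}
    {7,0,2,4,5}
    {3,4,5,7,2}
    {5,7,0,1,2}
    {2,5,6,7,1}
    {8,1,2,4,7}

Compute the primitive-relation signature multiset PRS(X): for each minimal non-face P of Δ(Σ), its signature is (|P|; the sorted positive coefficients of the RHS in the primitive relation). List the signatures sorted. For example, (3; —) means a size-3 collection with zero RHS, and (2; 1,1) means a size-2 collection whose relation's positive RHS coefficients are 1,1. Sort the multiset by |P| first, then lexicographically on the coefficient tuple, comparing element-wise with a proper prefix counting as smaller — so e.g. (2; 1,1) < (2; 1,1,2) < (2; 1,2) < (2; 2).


Primitive collections (9):

  P={1,3}:  v_{1} + v_{3} = 0  →  sig = (2; —)
  P={0,6}:  v_{0} + v_{6} = v_{1}  →  sig = (2; 1)
  P={3,8}:  v_{3} + v_{8} = v_{4} + v_{6}  →  sig = (2; 1,1)
  P={0,3}:  v_{0} + v_{3} = v_{2} + v_{4} + v_{5} + v_{7}  →  sig = (2; 1,1,1,1)
  P={0,8}:  v_{0} + v_{8} = 2·v_{1} + v_{4}  →  sig = (2; 1,2)
  P={1,4,6}:  v_{1} + v_{4} + v_{6} = v_{8}  →  sig = (3; 1)
  P={2,5,7,8}:  v_{2} + v_{5} + v_{7} + v_{8} = v_{1}  →  sig = (4; 1)
  P={2,4,5,6,7}:  v_{2} + v_{4} + v_{5} + v_{6} + v_{7} = 0  →  sig = (5; —)
  P={1,2,4,5,7}:  v_{1} + v_{2} + v_{4} + v_{5} + v_{7} = v_{0}  →  sig = (5; 1)

Sorted signature multiset PRS(X):
[(2; —), (2; 1), (2; 1,1), (2; 1,1,1,1), (2; 1,2), (3; 1), (4; 1), (5; —), (5; 1)]
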